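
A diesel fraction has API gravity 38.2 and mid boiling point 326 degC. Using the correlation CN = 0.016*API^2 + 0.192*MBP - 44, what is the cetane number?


CN = 0.016 * 38.2^2 + 0.192 * 326 - 44
CN = 23.34784 + 62.592 - 44 = 41.93984

41.93984


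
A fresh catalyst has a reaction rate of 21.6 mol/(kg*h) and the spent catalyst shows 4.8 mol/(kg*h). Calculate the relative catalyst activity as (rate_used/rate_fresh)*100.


Activity (%) = (rate_used / rate_fresh) * 100
rate_used = 4.8, rate_fresh = 21.6
= (4.8 / 21.6) * 100
= 0.2222 * 100 = 22.22

22.22 %


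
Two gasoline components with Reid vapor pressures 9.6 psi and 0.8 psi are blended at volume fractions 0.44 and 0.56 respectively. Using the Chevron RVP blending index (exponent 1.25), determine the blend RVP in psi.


Chevron index: RVP_blend = (sum xi*RVPi^1.25)^(1/1.25)
RVP^1.25 terms: 0.44 * 9.6^1.25 + 0.56 * 0.8^1.25 = 7.85888
RVP_blend = 7.85888^(1/1.25) = 5.203

5.203 psi


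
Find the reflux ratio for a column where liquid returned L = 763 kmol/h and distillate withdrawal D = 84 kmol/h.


Reflux ratio definition: R = L / D (liquid returned / distillate withdrawn)
L = 763 kmol/h, D = 84 kmol/h
R = 763 / 84 = 9.083

9.083


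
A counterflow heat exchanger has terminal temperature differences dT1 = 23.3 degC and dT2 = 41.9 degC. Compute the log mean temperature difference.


LMTD = (dT1 - dT2) / ln(dT1/dT2)
= (23.3 - 41.9) / ln(23.3 / 41.9) = -18.6 / -0.586832 = 31.70

31.70 degC


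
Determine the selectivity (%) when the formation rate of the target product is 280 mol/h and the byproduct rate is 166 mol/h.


Selectivity = desired / (desired + undesired) * 100
Total products = 280 + 166 = 446 mol/h
S = 280 / 446 * 100
= 0.6278 * 100
= 62.78 %

62.78 %


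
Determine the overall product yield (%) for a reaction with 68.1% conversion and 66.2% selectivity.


Overall yield = conversion (%) * selectivity (%) / 100
Conversion = 68.1%, Selectivity = 66.2%
Y = 68.1 * 66.2 / 100
= 45.0822 %

45.0822 %


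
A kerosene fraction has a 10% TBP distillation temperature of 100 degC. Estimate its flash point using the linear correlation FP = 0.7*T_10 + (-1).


FP = 0.7 * 100 + (-1) = 69

69 degC


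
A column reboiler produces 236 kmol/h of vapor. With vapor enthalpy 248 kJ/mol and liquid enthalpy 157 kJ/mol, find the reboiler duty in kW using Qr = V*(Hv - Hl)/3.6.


Qr = 236 * (248 - 157) / 3.6 = 236 * 91 / 3.6 = 5966

5966 kW


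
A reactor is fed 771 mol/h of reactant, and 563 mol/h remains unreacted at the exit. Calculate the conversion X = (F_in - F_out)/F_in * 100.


X = (F_in - F_out) / F_in * 100
Moles reacted = 771 - 563 = 208
X = 208 / 771 * 100
= 0.2698 * 100
= 26.98 %

26.98 %


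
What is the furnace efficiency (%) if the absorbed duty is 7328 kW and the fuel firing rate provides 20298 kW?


Furnace efficiency = Q_absorbed / Q_fuel * 100
= 7328 / 20298 * 100 = 36.10

36.10 %


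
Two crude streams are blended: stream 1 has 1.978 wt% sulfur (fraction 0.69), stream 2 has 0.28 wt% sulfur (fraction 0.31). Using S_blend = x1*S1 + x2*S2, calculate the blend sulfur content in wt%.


Linear sulfur blending: S_blend = x1*S1 + x2*S2
Contribution 1: 0.69 * 1.978 = 1.36482 wt%
Contribution 2: 0.31 * 0.28 = 0.0868 wt%
S_blend = 1.36482 + 0.0868 = 1.45162

1.45162 wt%


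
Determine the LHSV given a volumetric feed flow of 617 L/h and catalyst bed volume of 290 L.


LHSV = volumetric feed rate / catalyst volume
= 617 L/h / 290 L
= 2.128 h^-1

2.128 h^-1


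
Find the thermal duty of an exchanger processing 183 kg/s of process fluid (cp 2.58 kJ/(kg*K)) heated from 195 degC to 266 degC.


Q = m_dot * cp * delta_T
delta_T = 266 - 195 = 71 K
Q = 183 * 2.58 * 71
= 472.14 * 71
= 33521.94 kW

33521.94 kW


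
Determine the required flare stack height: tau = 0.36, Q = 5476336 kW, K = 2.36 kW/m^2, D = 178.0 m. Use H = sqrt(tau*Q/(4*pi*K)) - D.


tau*Q/(4*pi*K) = 0.36 * 5476336 / (4 * pi * 2.36) = 66476.9
sqrt(66476.9) = 257.831
H = 257.831 - 178.0 = 79.83

79.83 m


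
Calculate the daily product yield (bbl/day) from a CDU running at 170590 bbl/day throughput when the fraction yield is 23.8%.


Crude throughput = 170590 bbl/day
Fraction yield = 23.8%
yield = throughput * fraction / 100
yield = 170590 * 23.8 / 100 = 40600.42

40600.42 bbl/day


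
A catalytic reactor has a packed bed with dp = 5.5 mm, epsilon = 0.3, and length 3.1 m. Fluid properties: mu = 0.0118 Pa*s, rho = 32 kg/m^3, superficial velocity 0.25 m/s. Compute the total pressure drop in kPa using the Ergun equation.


dp = 5.5 mm = 0.0055 m
Viscous term = 150*0.0118*0.25*(1-0.3)^2 / (0.0055^2*0.3^3) = 265473
Inertial term = 1.75*32*0.25^2*(1-0.3) / (0.0055*0.3^3) = 16498.3
dP/L = 265473 + 16498.3 = 281971 Pa/m
dP = 281971 * 3.1 / 1000 = 874.1 kPa

874.1 kPa


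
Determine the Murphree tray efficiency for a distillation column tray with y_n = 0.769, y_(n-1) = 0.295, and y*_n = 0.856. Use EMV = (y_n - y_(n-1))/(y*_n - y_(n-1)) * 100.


Murphree vapor efficiency: EMV = (y_n - y_(n-1)) / (y*_n - y_(n-1)) * 100
EMV = (0.769 - 0.295) / (0.856 - 0.295) * 100 = 0.474 / 0.561 * 100 = 84.49

84.49 %


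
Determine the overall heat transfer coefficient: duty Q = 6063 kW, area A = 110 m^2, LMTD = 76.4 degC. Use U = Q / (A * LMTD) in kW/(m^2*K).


From Q = U*A*LMTD, U = Q / (A * LMTD)
U = 6063 / (110 * 76.4) = 6063 / 8404 = 0.7214

0.7214 kW/(m^2*K)


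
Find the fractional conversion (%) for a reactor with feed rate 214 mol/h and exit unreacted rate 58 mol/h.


X = (F_in - F_out) / F_in * 100
Moles reacted = 214 - 58 = 156
X = 156 / 214 * 100
= 0.7290 * 100
= 72.90 %

72.90 %


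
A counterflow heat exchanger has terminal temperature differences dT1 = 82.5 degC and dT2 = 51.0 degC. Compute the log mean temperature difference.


LMTD = (dT1 - dT2) / ln(dT1/dT2)
= (82.5 - 51.0) / ln(82.5 / 51.0) = 31.5 / 0.480973 = 65.49

65.49 degC


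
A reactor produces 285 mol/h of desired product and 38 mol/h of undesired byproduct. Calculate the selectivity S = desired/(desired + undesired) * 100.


Selectivity = desired / (desired + undesired) * 100
Total products = 285 + 38 = 323 mol/h
S = 285 / 323 * 100
= 0.8824 * 100
= 88.24 %

88.24 %


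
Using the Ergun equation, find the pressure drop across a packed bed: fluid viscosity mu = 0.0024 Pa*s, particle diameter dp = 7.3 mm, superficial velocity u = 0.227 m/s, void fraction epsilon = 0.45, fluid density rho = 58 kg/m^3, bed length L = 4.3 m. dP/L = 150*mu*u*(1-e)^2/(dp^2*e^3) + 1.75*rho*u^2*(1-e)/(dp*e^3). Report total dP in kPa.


dp = 7.3 mm = 0.0073 m
Viscous term = 150*0.0024*0.227*(1-0.45)^2 / (0.0073^2*0.45^3) = 5090.62
Inertial term = 1.75*58*0.227^2*(1-0.45) / (0.0073*0.45^3) = 4324.34
dP/L = 5090.62 + 4324.34 = 9414.96 Pa/m
dP = 9414.96 * 4.3 / 1000 = 40.48 kPa

40.48 kPa


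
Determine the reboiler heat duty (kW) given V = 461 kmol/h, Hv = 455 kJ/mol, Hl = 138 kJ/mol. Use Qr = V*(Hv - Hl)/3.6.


Qr = 461 * (455 - 138) / 3.6 = 461 * 317 / 3.6 = 40590

40590 kW


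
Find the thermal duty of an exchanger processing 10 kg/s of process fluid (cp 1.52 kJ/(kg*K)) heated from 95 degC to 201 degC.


Q = m_dot * cp * delta_T
delta_T = 201 - 95 = 106 K
Q = 10 * 1.52 * 106
= 15.2 * 106
= 1611.2 kW

1611.2 kW


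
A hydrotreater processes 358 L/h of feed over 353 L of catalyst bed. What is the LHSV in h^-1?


LHSV = volumetric feed rate / catalyst volume
= 358 L/h / 353 L
= 1.014 h^-1

1.014 h^-1


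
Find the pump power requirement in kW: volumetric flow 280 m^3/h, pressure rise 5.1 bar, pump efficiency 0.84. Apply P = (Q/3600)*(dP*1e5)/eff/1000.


Q = 280 / 3600 = 0.0777778 m^3/s
P = 0.0777778 * (5.1 * 1e5) / 0.84 / 1000 = 47.22

47.22 kW


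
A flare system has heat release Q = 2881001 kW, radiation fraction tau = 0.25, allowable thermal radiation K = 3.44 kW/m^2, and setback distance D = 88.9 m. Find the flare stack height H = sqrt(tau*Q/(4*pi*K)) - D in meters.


tau*Q/(4*pi*K) = 0.25 * 2881001 / (4 * pi * 3.44) = 16661.5
sqrt(16661.5) = 129.079
H = 129.079 - 88.9 = 40.18

40.18 m


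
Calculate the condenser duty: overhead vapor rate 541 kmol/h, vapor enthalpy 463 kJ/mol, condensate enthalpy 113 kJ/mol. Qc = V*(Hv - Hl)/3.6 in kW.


Qc = 541 * (463 - 113) / 3.6 = 541 * 350 / 3.6 = 52600

52600 kW


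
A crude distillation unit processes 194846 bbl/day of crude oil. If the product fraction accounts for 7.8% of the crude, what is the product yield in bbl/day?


Crude throughput = 194846 bbl/day
Fraction yield = 7.8%
yield = throughput * fraction / 100
yield = 194846 * 7.8 / 100 = 15197.988

15197.988 bbl/day


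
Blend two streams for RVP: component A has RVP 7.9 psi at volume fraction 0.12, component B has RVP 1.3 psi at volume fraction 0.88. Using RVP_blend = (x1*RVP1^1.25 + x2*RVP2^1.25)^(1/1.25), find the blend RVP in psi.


Chevron index: RVP_blend = (sum xi*RVPi^1.25)^(1/1.25)
RVP^1.25 terms: 0.12 * 7.9^1.25 + 0.88 * 1.3^1.25 = 2.81089
RVP_blend = 2.81089^(1/1.25) = 2.286

2.286 psi


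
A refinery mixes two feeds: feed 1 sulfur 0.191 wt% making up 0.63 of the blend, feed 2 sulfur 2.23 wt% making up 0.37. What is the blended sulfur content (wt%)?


Linear sulfur blending: S_blend = x1*S1 + x2*S2
Contribution 1: 0.63 * 0.191 = 0.12033 wt%
Contribution 2: 0.37 * 2.23 = 0.8251 wt%
S_blend = 0.12033 + 0.8251 = 0.94543

0.94543 wt%


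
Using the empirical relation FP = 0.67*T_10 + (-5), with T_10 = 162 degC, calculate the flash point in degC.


FP = 0.67 * 162 + (-5) = 103.54

103.54 degC


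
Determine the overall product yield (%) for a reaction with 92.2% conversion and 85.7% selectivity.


Overall yield = conversion (%) * selectivity (%) / 100
Conversion = 92.2%, Selectivity = 85.7%
Y = 92.2 * 85.7 / 100
= 79.0154 %

79.0154 %


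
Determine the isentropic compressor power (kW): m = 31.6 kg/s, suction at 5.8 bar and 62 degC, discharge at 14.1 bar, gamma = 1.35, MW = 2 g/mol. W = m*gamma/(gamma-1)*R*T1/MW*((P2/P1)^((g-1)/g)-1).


Isentropic work: W = m*(gamma/(gamma-1))*(R*T1/MW)*((P2/P1)^((gamma-1)/gamma) - 1)
T1 = 62 + 273.15 = 335.15 K
Pressure ratio = 14.1 / 5.8 = 2.43103
Exponent = (1.35 - 1)/1.35 = 0.259259
(P2/P1)^exp - 1 = 2.43103^0.259259 - 1 = 0.258982
W = 31.6 * 1.35 / 0.35 * 8.314 * 335.15 / 2 * 0.258982 = 43980

43980 kW


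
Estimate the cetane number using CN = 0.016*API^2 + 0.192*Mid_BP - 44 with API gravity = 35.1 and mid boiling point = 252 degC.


CN = 0.016 * 35.1^2 + 0.192 * 252 - 44
CN = 19.71216 + 48.384 - 44 = 24.09616

24.09616


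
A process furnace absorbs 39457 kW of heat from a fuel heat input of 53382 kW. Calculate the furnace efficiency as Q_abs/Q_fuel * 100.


Furnace efficiency = Q_absorbed / Q_fuel * 100
= 39457 / 53382 * 100 = 73.91

73.91 %


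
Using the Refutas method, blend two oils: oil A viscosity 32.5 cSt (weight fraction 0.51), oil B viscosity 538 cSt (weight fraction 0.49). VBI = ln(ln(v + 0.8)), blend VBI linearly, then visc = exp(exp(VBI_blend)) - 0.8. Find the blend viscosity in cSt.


Refutas method: VBN_i = 14.534*ln(ln(visc_i + 0.8)) + 10.975, blended linearly by mass fraction; since VBN is linear in VBI_i = ln(ln(visc_i + 0.8)) and the fractions sum to 1, blend VBI directly: visc = exp(exp(VBI_blend)) - 0.8
VBI_1 = ln(ln(32.5 + 0.8)) = 1.25435
VBI_2 = ln(ln(538 + 0.8)) = 1.83886
VBI_blend = 0.51 * 1.25435 + 0.49 * 1.83886 = 1.54076
visc_blend = exp(exp(1.54076)) - 0.8 = 105.7

105.7 cSt


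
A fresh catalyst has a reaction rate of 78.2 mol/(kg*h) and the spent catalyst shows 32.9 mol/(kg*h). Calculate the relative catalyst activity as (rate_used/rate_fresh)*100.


Activity (%) = (rate_used / rate_fresh) * 100
rate_used = 32.9, rate_fresh = 78.2
= (32.9 / 78.2) * 100
= 0.4207 * 100 = 42.07

42.07 %


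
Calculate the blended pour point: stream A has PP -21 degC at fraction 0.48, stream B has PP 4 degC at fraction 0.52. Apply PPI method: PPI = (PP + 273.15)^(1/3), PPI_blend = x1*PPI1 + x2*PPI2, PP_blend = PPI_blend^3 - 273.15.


PPI_1 = (-21 + 273.15)^(1/3) = 6.317613
PPI_2 = (4 + 273.15)^(1/3) = 6.51986
PPI_blend = 0.48 * 6.317613 + 0.52 * 6.51986 = 6.422781
PP_blend = 6.422781^3 - 273.15 = 264.9533 - 273.15 = -8.2

-8.2 degC


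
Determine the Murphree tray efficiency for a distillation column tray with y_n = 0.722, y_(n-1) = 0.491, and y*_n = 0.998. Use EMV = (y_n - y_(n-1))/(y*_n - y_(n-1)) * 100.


Murphree vapor efficiency: EMV = (y_n - y_(n-1)) / (y*_n - y_(n-1)) * 100
EMV = (0.722 - 0.491) / (0.998 - 0.491) * 100 = 0.231 / 0.507 * 100 = 45.56

45.56 %


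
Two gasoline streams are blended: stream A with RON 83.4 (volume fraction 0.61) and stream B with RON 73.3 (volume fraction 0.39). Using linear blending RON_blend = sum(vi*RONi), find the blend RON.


Linear blending: RON_blend = sum(vi * RONi)
Contribution 1: 0.61 * 83.4 = 50.874
Contribution 2: 0.39 * 73.3 = 28.587
RON_blend = 50.874 + 28.587 = 79.461

79.461


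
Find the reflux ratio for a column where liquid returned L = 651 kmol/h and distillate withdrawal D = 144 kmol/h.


Reflux ratio definition: R = L / D (liquid returned / distillate withdrawn)
L = 651 kmol/h, D = 144 kmol/h
R = 651 / 144 = 4.521

4.521


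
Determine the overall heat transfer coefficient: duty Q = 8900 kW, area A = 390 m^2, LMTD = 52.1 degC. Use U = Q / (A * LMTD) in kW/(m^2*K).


From Q = U*A*LMTD, U = Q / (A * LMTD)
U = 8900 / (390 * 52.1) = 8900 / 20319 = 0.4380

0.4380 kW/(m^2*K)


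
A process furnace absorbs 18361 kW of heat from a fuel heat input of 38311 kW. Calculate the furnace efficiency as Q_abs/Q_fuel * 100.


Furnace efficiency = Q_absorbed / Q_fuel * 100
= 18361 / 38311 * 100 = 47.93

47.93 %


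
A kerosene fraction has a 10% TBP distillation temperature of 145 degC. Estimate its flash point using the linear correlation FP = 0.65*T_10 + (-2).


FP = 0.65 * 145 + (-2) = 92.25

92.25 degC


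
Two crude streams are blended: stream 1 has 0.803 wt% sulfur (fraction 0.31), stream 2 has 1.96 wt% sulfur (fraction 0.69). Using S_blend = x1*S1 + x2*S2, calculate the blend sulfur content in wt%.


Linear sulfur blending: S_blend = x1*S1 + x2*S2
Contribution 1: 0.31 * 0.803 = 0.24893 wt%
Contribution 2: 0.69 * 1.96 = 1.3524 wt%
S_blend = 0.24893 + 1.3524 = 1.60133

1.60133 wt%


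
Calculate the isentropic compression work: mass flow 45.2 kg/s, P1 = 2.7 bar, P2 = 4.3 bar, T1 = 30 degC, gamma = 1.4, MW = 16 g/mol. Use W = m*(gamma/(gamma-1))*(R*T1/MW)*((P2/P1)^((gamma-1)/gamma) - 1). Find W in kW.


Isentropic work: W = m*(gamma/(gamma-1))*(R*T1/MW)*((P2/P1)^((gamma-1)/gamma) - 1)
T1 = 30 + 273.15 = 303.15 K
Pressure ratio = 4.3 / 2.7 = 1.59259
Exponent = (1.4 - 1)/1.4 = 0.285714
(P2/P1)^exp - 1 = 1.59259^0.285714 - 1 = 0.142205
W = 45.2 * 1.4 / 0.4 * 8.314 * 303.15 / 16 * 0.142205 = 3544

3544 kW


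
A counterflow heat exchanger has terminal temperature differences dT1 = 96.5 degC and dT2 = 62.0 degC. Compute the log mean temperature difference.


LMTD = (dT1 - dT2) / ln(dT1/dT2)
= (96.5 - 62.0) / ln(96.5 / 62.0) = 34.5 / 0.442409 = 77.98

77.98 degC


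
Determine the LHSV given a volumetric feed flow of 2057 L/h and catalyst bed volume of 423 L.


LHSV = volumetric feed rate / catalyst volume
= 2057 L/h / 423 L
= 4.863 h^-1

4.863 h^-1


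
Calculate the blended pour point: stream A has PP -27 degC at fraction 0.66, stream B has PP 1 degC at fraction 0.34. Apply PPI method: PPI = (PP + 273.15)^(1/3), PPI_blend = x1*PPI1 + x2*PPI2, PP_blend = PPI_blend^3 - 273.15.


PPI_1 = (-27 + 273.15)^(1/3) = 6.2671
PPI_2 = (1 + 273.15)^(1/3) = 6.49625
PPI_blend = 0.66 * 6.2671 + 0.34 * 6.49625 = 6.345011
PP_blend = 6.345011^3 - 273.15 = 255.4448 - 273.15 = -17.71

-17.71 degC


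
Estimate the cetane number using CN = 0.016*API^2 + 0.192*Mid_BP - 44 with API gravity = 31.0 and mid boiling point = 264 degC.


CN = 0.016 * 31.0^2 + 0.192 * 264 - 44
CN = 15.376 + 50.688 - 44 = 22.064

22.064


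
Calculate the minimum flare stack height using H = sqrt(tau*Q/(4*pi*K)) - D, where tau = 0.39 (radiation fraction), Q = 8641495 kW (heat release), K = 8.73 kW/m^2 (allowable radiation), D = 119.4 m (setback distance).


tau*Q/(4*pi*K) = 0.39 * 8641495 / (4 * pi * 8.73) = 30720.6
sqrt(30720.6) = 175.273
H = 175.273 - 119.4 = 55.87

55.87 m


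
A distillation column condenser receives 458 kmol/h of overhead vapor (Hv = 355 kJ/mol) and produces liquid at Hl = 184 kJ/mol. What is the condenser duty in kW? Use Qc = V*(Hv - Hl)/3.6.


Qc = 458 * (355 - 184) / 3.6 = 458 * 171 / 3.6 = 21760

21760 kW


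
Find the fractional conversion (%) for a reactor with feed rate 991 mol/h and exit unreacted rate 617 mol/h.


X = (F_in - F_out) / F_in * 100
Moles reacted = 991 - 617 = 374
X = 374 / 991 * 100
= 0.3774 * 100
= 37.74 %

37.74 %


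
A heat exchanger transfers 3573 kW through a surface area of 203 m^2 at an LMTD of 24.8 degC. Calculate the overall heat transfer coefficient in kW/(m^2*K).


From Q = U*A*LMTD, U = Q / (A * LMTD)
U = 3573 / (203 * 24.8) = 3573 / 5034.4 = 0.7097

0.7097 kW/(m^2*K)


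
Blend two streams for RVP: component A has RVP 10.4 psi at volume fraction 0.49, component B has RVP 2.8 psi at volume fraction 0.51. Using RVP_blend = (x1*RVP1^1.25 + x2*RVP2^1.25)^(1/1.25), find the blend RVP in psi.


Chevron index: RVP_blend = (sum xi*RVPi^1.25)^(1/1.25)
RVP^1.25 terms: 0.49 * 10.4^1.25 + 0.51 * 2.8^1.25 = 10.9986
RVP_blend = 10.9986^(1/1.25) = 6.809

6.809 psi


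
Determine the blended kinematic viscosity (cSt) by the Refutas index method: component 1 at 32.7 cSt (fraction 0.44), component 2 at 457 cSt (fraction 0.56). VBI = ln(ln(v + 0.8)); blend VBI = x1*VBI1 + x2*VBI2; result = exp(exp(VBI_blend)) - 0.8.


Refutas method: VBN_i = 14.534*ln(ln(visc_i + 0.8)) + 10.975, blended linearly by mass fraction; since VBN is linear in VBI_i = ln(ln(visc_i + 0.8)) and the fractions sum to 1, blend VBI directly: visc = exp(exp(VBI_blend)) - 0.8
VBI_1 = ln(ln(32.7 + 0.8)) = 1.25606
VBI_2 = ln(ln(457 + 0.8)) = 1.81261
VBI_blend = 0.44 * 1.25606 + 0.56 * 1.81261 = 1.56773
visc_blend = exp(exp(1.56773)) - 0.8 = 120.2

120.2 cSt


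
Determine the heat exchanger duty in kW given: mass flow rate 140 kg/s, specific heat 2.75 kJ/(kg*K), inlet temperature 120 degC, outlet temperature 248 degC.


Q = m_dot * cp * delta_T
delta_T = 248 - 120 = 128 K
Q = 140 * 2.75 * 128
= 385 * 128
= 49280 kW

49280 kW


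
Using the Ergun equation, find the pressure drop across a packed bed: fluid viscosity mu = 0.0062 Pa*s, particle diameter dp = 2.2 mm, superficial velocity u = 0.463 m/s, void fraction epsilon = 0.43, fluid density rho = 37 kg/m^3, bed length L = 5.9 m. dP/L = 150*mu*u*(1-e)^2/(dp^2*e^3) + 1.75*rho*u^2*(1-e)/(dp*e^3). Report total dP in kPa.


dp = 2.2 mm = 0.0022 m
Viscous term = 150*0.0062*0.463*(1-0.43)^2 / (0.0022^2*0.43^3) = 363549
Inertial term = 1.75*37*0.463^2*(1-0.43) / (0.0022*0.43^3) = 45232.3
dP/L = 363549 + 45232.3 = 408781 Pa/m
dP = 408781 * 5.9 / 1000 = 2412 kPa

2412 kPa


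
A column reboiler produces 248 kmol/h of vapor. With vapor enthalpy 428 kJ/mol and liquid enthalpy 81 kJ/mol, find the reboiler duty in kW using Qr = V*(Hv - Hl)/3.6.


Qr = 248 * (428 - 81) / 3.6 = 248 * 347 / 3.6 = 23900

23900 kW


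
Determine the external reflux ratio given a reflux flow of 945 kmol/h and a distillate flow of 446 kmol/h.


Reflux ratio definition: R = L / D (liquid returned / distillate withdrawn)
L = 945 kmol/h, D = 446 kmol/h
R = 945 / 446 = 2.119

2.119


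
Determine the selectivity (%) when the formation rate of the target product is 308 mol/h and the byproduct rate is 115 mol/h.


Selectivity = desired / (desired + undesired) * 100
Total products = 308 + 115 = 423 mol/h
S = 308 / 423 * 100
= 0.7281 * 100
= 72.81 %

72.81 %


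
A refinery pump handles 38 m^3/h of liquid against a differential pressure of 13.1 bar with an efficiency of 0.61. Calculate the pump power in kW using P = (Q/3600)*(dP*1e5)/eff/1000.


Q = 38 / 3600 = 0.0105556 m^3/s
P = 0.0105556 * (13.1 * 1e5) / 0.61 / 1000 = 22.67

22.67 kW


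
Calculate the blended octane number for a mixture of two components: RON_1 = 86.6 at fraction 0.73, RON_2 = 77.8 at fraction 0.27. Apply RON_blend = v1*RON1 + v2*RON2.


Linear blending: RON_blend = sum(vi * RONi)
Contribution 1: 0.73 * 86.6 = 63.218
Contribution 2: 0.27 * 77.8 = 21.006
RON_blend = 63.218 + 21.006 = 84.224

84.224


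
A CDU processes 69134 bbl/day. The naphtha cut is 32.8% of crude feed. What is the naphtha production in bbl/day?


Crude throughput = 69134 bbl/day
Fraction yield = 32.8%
yield = throughput * fraction / 100
yield = 69134 * 32.8 / 100 = 22675.952

22675.952 bbl/day


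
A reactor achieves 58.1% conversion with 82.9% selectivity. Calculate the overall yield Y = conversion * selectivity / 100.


Overall yield = conversion (%) * selectivity (%) / 100
Conversion = 58.1%, Selectivity = 82.9%
Y = 58.1 * 82.9 / 100
= 48.1649 %

48.1649 %


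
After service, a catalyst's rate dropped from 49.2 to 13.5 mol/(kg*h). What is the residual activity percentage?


Activity (%) = (rate_used / rate_fresh) * 100
rate_used = 13.5, rate_fresh = 49.2
= (13.5 / 49.2) * 100
= 0.2744 * 100 = 27.44

27.44 %


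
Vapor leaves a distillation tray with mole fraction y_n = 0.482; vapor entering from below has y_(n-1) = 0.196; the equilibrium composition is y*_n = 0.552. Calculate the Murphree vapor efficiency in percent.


Murphree vapor efficiency: EMV = (y_n - y_(n-1)) / (y*_n - y_(n-1)) * 100
EMV = (0.482 - 0.196) / (0.552 - 0.196) * 100 = 0.286 / 0.356 * 100 = 80.34

80.34 %


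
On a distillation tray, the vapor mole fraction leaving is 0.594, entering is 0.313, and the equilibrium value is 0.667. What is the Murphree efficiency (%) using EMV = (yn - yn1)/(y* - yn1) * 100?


Murphree vapor efficiency: EMV = (y_n - y_(n-1)) / (y*_n - y_(n-1)) * 100
EMV = (0.594 - 0.313) / (0.667 - 0.313) * 100 = 0.281 / 0.354 * 100 = 79.38

79.38 %


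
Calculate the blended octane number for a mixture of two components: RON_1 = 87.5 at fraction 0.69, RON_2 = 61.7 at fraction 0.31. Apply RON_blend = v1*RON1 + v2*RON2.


Linear blending: RON_blend = sum(vi * RONi)
Contribution 1: 0.69 * 87.5 = 60.375
Contribution 2: 0.31 * 61.7 = 19.127
RON_blend = 60.375 + 19.127 = 79.502

79.502


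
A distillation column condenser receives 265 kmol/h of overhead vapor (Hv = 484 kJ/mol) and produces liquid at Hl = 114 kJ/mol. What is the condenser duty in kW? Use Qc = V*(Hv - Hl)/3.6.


Qc = 265 * (484 - 114) / 3.6 = 265 * 370 / 3.6 = 27240

27240 kW


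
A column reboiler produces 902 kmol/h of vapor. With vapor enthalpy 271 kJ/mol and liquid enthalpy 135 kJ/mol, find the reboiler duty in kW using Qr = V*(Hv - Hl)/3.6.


Qr = 902 * (271 - 135) / 3.6 = 902 * 136 / 3.6 = 34080

34080 kW


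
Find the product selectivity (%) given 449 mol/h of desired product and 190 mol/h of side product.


Selectivity = desired / (desired + undesired) * 100
Total products = 449 + 190 = 639 mol/h
S = 449 / 639 * 100
= 0.7027 * 100
= 70.27 %

70.27 %


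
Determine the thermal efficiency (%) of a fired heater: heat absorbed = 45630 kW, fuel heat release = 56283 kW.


Furnace efficiency = Q_absorbed / Q_fuel * 100
= 45630 / 56283 * 100 = 81.07

81.07 %


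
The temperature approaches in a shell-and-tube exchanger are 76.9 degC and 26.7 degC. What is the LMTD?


LMTD = (dT1 - dT2) / ln(dT1/dT2)
= (76.9 - 26.7) / ln(76.9 / 26.7) = 50.2 / 1.05784 = 47.46

47.46 degC


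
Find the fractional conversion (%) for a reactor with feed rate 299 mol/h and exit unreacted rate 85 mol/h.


X = (F_in - F_out) / F_in * 100
Moles reacted = 299 - 85 = 214
X = 214 / 299 * 100
= 0.7157 * 100
= 71.57 %

71.57 %


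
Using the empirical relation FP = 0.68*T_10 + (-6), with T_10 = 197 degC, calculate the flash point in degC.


FP = 0.68 * 197 + (-6) = 127.96

127.96 degC


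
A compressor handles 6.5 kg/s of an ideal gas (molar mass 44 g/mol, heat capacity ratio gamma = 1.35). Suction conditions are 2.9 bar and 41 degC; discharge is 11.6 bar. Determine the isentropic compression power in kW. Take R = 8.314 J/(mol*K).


Isentropic work: W = m*(gamma/(gamma-1))*(R*T1/MW)*((P2/P1)^((gamma-1)/gamma) - 1)
T1 = 41 + 273.15 = 314.15 K
Pressure ratio = 11.6 / 2.9 = 4
Exponent = (1.35 - 1)/1.35 = 0.259259
(P2/P1)^exp - 1 = 4^0.259259 - 1 = 0.432483
W = 6.5 * 1.35 / 0.35 * 8.314 * 314.15 / 44 * 0.432483 = 643.6

643.6 kW


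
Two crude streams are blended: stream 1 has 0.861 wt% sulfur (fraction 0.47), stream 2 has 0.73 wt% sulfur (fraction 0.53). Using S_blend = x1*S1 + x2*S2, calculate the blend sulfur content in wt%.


Linear sulfur blending: S_blend = x1*S1 + x2*S2
Contribution 1: 0.47 * 0.861 = 0.40467 wt%
Contribution 2: 0.53 * 0.73 = 0.3869 wt%
S_blend = 0.40467 + 0.3869 = 0.79157

0.79157 wt%


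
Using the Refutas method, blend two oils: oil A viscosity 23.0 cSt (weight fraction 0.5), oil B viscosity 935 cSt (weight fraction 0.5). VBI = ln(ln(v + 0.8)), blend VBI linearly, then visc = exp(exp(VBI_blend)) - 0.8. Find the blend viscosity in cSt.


Refutas method: VBN_i = 14.534*ln(ln(visc_i + 0.8)) + 10.975, blended linearly by mass fraction; since VBN is linear in VBI_i = ln(ln(visc_i + 0.8)) and the fractions sum to 1, blend VBI directly: visc = exp(exp(VBI_blend)) - 0.8
VBI_1 = ln(ln(23.0 + 0.8)) = 1.15363
VBI_2 = ln(ln(935 + 0.8)) = 1.92299
VBI_blend = 0.5 * 1.15363 + 0.5 * 1.92299 = 1.53831
visc_blend = exp(exp(1.53831)) - 0.8 = 104.5

104.5 cSt


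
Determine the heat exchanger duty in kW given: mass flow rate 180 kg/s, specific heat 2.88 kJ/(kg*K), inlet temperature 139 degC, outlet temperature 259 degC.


Q = m_dot * cp * delta_T
delta_T = 259 - 139 = 120 K
Q = 180 * 2.88 * 120
= 518.4 * 120
= 62208 kW

62208 kW


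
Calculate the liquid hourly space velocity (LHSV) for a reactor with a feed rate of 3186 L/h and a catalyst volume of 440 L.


LHSV = volumetric feed rate / catalyst volume
= 3186 L/h / 440 L
= 7.241 h^-1

7.241 h^-1


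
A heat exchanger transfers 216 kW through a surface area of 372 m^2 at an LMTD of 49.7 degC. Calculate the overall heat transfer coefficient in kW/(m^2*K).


From Q = U*A*LMTD, U = Q / (A * LMTD)
U = 216 / (372 * 49.7) = 216 / 18488.4 = 0.01168

0.01168 kW/(m^2*K)


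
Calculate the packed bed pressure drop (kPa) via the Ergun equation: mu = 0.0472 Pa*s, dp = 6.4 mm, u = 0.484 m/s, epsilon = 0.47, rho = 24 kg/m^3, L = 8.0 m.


dp = 6.4 mm = 0.0064 m
Viscous term = 150*0.0472*0.484*(1-0.47)^2 / (0.0064^2*0.47^3) = 226348
Inertial term = 1.75*24*0.484^2*(1-0.47) / (0.0064*0.47^3) = 7847.7
dP/L = 226348 + 7847.7 = 234196 Pa/m
dP = 234196 * 8.0 / 1000 = 1874 kPa

1874 kPa


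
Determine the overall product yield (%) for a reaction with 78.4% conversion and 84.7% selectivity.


Overall yield = conversion (%) * selectivity (%) / 100
Conversion = 78.4%, Selectivity = 84.7%
Y = 78.4 * 84.7 / 100
= 66.4048 %

66.4048 %


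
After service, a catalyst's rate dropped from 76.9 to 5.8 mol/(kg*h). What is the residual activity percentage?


Activity (%) = (rate_used / rate_fresh) * 100
rate_used = 5.8, rate_fresh = 76.9
= (5.8 / 76.9) * 100
= 0.07542 * 100 = 7.542

7.542 %


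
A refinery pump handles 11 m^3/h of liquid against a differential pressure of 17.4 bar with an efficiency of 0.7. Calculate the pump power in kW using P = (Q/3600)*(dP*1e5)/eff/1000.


Q = 11 / 3600 = 0.00305556 m^3/s
P = 0.00305556 * (17.4 * 1e5) / 0.7 / 1000 = 7.595

7.595 kW


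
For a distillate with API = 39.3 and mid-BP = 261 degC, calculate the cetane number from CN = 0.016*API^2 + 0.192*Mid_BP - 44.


CN = 0.016 * 39.3^2 + 0.192 * 261 - 44
CN = 24.71184 + 50.112 - 44 = 30.82384

30.82384


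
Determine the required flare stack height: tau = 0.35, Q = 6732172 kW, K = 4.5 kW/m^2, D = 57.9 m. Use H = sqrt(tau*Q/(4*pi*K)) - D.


tau*Q/(4*pi*K) = 0.35 * 6732172 / (4 * pi * 4.5) = 41667.8
sqrt(41667.8) = 204.127
H = 204.127 - 57.9 = 146.2

146.2 m


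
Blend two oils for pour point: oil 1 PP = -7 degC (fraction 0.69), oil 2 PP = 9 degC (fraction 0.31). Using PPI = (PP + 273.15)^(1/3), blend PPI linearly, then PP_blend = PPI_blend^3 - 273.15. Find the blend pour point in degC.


PPI_1 = (-7 + 273.15)^(1/3) = 6.432436
PPI_2 = (9 + 273.15)^(1/3) = 6.558835
PPI_blend = 0.69 * 6.432436 + 0.31 * 6.558835 = 6.47162
PP_blend = 6.47162^3 - 273.15 = 271.0435 - 273.15 = -2.11

-2.11 degC


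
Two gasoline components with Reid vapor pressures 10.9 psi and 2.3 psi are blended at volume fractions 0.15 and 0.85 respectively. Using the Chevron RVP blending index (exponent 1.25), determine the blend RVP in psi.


Chevron index: RVP_blend = (sum xi*RVPi^1.25)^(1/1.25)
RVP^1.25 terms: 0.15 * 10.9^1.25 + 0.85 * 2.3^1.25 = 5.37838
RVP_blend = 5.37838^(1/1.25) = 3.842

3.842 psi


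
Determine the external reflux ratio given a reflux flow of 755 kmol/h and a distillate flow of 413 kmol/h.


Reflux ratio definition: R = L / D (liquid returned / distillate withdrawn)
L = 755 kmol/h, D = 413 kmol/h
R = 755 / 413 = 1.828

1.828


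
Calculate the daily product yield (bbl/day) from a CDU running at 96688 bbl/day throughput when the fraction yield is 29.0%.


Crude throughput = 96688 bbl/day
Fraction yield = 29.0%
yield = throughput * fraction / 100
yield = 96688 * 29.0 / 100 = 28039.52

28039.52 bbl/day


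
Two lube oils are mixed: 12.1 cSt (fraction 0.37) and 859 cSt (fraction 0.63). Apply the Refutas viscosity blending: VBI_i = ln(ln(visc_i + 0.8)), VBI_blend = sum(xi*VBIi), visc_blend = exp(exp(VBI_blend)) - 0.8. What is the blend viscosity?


Refutas method: VBN_i = 14.534*ln(ln(visc_i + 0.8)) + 10.975, blended linearly by mass fraction; since VBN is linear in VBI_i = ln(ln(visc_i + 0.8)) and the fractions sum to 1, blend VBI directly: visc = exp(exp(VBI_blend)) - 0.8
VBI_1 = ln(ln(12.1 + 0.8)) = 0.938924
VBI_2 = ln(ln(859 + 0.8)) = 1.91053
VBI_blend = 0.37 * 0.938924 + 0.63 * 1.91053 = 1.55104
visc_blend = exp(exp(1.55104)) - 0.8 = 111.0

111.0 cSt


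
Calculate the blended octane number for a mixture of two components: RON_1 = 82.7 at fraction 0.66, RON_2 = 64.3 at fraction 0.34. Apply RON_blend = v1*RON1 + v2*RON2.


Linear blending: RON_blend = sum(vi * RONi)
Contribution 1: 0.66 * 82.7 = 54.582
Contribution 2: 0.34 * 64.3 = 21.862
RON_blend = 54.582 + 21.862 = 76.444

76.444


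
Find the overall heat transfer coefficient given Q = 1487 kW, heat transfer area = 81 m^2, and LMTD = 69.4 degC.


From Q = U*A*LMTD, U = Q / (A * LMTD)
U = 1487 / (81 * 69.4) = 1487 / 5621.4 = 0.2645

0.2645 kW/(m^2*K)


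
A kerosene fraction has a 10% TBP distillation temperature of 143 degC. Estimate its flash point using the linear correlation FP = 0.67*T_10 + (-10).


FP = 0.67 * 143 + (-10) = 85.81

85.81 degC


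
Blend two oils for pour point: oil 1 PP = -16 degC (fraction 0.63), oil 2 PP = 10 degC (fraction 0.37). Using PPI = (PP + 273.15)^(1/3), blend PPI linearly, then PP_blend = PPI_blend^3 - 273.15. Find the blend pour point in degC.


PPI_1 = (-16 + 273.15)^(1/3) = 6.359098
PPI_2 = (10 + 273.15)^(1/3) = 6.566574
PPI_blend = 0.63 * 6.359098 + 0.37 * 6.566574 = 6.435864
PP_blend = 6.435864^3 - 273.15 = 266.5757 - 273.15 = -6.57

-6.57 degC


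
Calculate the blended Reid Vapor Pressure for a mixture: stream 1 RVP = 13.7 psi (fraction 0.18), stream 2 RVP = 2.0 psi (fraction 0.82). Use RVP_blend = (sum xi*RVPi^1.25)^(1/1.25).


Chevron index: RVP_blend = (sum xi*RVPi^1.25)^(1/1.25)
RVP^1.25 terms: 0.18 * 13.7^1.25 + 0.82 * 2.0^1.25 = 6.69461
RVP_blend = 6.69461^(1/1.25) = 4.577

4.577 psi


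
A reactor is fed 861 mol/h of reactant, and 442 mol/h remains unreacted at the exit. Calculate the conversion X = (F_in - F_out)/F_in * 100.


X = (F_in - F_out) / F_in * 100
Moles reacted = 861 - 442 = 419
X = 419 / 861 * 100
= 0.4866 * 100
= 48.66 %

48.66 %


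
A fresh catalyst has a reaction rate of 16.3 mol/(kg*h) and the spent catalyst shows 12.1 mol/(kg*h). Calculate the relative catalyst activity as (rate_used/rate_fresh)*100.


Activity (%) = (rate_used / rate_fresh) * 100
rate_used = 12.1, rate_fresh = 16.3
= (12.1 / 16.3) * 100
= 0.7423 * 100 = 74.23

74.23 %


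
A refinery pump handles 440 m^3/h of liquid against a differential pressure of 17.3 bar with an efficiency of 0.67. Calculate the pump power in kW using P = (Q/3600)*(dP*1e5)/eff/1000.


Q = 440 / 3600 = 0.122222 m^3/s
P = 0.122222 * (17.3 * 1e5) / 0.67 / 1000 = 315.6

315.6 kW


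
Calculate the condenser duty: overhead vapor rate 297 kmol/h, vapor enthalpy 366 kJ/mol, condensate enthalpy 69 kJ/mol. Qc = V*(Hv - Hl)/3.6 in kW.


Qc = 297 * (366 - 69) / 3.6 = 297 * 297 / 3.6 = 24500

24500 kW


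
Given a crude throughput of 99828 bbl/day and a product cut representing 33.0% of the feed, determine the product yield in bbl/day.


Crude throughput = 99828 bbl/day
Fraction yield = 33.0%
yield = throughput * fraction / 100
yield = 99828 * 33.0 / 100 = 32943.24

32943.24 bbl/day


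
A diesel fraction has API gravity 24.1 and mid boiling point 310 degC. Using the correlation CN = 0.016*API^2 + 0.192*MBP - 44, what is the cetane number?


CN = 0.016 * 24.1^2 + 0.192 * 310 - 44
CN = 9.29296 + 59.52 - 44 = 24.81296

24.81296


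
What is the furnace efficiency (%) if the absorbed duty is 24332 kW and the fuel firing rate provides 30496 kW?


Furnace efficiency = Q_absorbed / Q_fuel * 100
= 24332 / 30496 * 100 = 79.79

79.79 %


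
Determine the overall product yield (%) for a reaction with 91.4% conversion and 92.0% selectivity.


Overall yield = conversion (%) * selectivity (%) / 100
Conversion = 91.4%, Selectivity = 92.0%
Y = 91.4 * 92.0 / 100
= 84.088 %

84.088 %


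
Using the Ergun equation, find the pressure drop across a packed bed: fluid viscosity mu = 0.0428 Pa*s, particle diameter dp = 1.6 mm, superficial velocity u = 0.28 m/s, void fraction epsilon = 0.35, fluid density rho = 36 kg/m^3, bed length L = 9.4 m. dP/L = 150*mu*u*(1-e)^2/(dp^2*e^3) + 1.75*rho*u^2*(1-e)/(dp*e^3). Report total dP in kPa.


dp = 1.6 mm = 0.0016 m
Viscous term = 150*0.0428*0.28*(1-0.35)^2 / (0.0016^2*0.35^3) = 6919520
Inertial term = 1.75*36*0.28^2*(1-0.35) / (0.0016*0.35^3) = 46800
dP/L = 6919520 + 46800 = 6966320 Pa/m
dP = 6966320 * 9.4 / 1000 = 65480 kPa

65480 kPa


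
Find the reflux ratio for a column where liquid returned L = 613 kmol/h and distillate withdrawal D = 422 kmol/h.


Reflux ratio definition: R = L / D (liquid returned / distillate withdrawn)
L = 613 kmol/h, D = 422 kmol/h
R = 613 / 422 = 1.453

1.453


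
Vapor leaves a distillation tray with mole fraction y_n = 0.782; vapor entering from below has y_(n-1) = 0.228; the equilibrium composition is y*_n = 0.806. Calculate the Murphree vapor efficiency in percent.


Murphree vapor efficiency: EMV = (y_n - y_(n-1)) / (y*_n - y_(n-1)) * 100
EMV = (0.782 - 0.228) / (0.806 - 0.228) * 100 = 0.554 / 0.578 * 100 = 95.85

95.85 %


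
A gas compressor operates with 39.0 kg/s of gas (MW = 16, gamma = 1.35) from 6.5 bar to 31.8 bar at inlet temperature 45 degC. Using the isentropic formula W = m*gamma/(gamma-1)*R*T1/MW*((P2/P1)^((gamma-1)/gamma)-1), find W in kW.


Isentropic work: W = m*(gamma/(gamma-1))*(R*T1/MW)*((P2/P1)^((gamma-1)/gamma) - 1)
T1 = 45 + 273.15 = 318.15 K
Pressure ratio = 31.8 / 6.5 = 4.89231
Exponent = (1.35 - 1)/1.35 = 0.259259
(P2/P1)^exp - 1 = 4.89231^0.259259 - 1 = 0.509255
W = 39.0 * 1.35 / 0.35 * 8.314 * 318.15 / 16 * 0.509255 = 12660

12660 kW


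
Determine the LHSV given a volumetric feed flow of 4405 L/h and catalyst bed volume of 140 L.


LHSV = volumetric feed rate / catalyst volume
= 4405 L/h / 140 L
= 31.46 h^-1

31.46 h^-1


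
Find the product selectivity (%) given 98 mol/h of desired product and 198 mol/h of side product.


Selectivity = desired / (desired + undesired) * 100
Total products = 98 + 198 = 296 mol/h
S = 98 / 296 * 100
= 0.3311 * 100
= 33.11 %

33.11 %


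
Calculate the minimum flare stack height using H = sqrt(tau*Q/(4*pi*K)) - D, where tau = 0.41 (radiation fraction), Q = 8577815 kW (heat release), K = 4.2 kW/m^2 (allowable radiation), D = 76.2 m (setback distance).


tau*Q/(4*pi*K) = 0.41 * 8577815 / (4 * pi * 4.2) = 66634.8
sqrt(66634.8) = 258.137
H = 258.137 - 76.2 = 181.9

181.9 m


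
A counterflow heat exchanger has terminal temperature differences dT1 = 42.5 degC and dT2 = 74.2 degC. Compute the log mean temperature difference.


LMTD = (dT1 - dT2) / ln(dT1/dT2)
= (42.5 - 74.2) / ln(42.5 / 74.2) = -31.7 / -0.55726 = 56.89

56.89 degC


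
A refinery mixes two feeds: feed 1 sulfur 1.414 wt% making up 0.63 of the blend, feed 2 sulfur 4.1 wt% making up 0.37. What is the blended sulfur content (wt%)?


Linear sulfur blending: S_blend = x1*S1 + x2*S2
Contribution 1: 0.63 * 1.414 = 0.89082 wt%
Contribution 2: 0.37 * 4.1 = 1.517 wt%
S_blend = 0.89082 + 1.517 = 2.40782

2.40782 wt%


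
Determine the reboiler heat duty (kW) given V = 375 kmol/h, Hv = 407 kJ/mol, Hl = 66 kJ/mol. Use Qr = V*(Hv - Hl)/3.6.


Qr = 375 * (407 - 66) / 3.6 = 375 * 341 / 3.6 = 35520

35520 kW


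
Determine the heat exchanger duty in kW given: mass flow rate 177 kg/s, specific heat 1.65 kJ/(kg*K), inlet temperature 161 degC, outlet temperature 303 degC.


Q = m_dot * cp * delta_T
delta_T = 303 - 161 = 142 K
Q = 177 * 1.65 * 142
= 292.05 * 142
= 41471.1 kW

41471.1 kW


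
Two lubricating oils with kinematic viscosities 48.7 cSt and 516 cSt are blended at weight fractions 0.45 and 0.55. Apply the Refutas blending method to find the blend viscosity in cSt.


Refutas method: VBN_i = 14.534*ln(ln(visc_i + 0.8)) + 10.975, blended linearly by mass fraction; since VBN is linear in VBI_i = ln(ln(visc_i + 0.8)) and the fractions sum to 1, blend VBI directly: visc = exp(exp(VBI_blend)) - 0.8
VBI_1 = ln(ln(48.7 + 0.8)) = 1.36148
VBI_2 = ln(ln(516 + 0.8)) = 1.83221
VBI_blend = 0.45 * 1.36148 + 0.55 * 1.83221 = 1.62038
visc_blend = exp(exp(1.62038)) - 0.8 = 156.0

156.0 cSt


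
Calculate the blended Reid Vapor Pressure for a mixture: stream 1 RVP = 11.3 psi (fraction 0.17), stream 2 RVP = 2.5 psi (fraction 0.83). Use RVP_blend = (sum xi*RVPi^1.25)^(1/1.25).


Chevron index: RVP_blend = (sum xi*RVPi^1.25)^(1/1.25)
RVP^1.25 terms: 0.17 * 11.3^1.25 + 0.83 * 2.5^1.25 = 6.13124
RVP_blend = 6.13124^(1/1.25) = 4.266

4.266 psi


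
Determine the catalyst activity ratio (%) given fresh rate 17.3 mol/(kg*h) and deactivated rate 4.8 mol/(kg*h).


Activity (%) = (rate_used / rate_fresh) * 100
rate_used = 4.8, rate_fresh = 17.3
= (4.8 / 17.3) * 100
= 0.2775 * 100 = 27.75

27.75 %


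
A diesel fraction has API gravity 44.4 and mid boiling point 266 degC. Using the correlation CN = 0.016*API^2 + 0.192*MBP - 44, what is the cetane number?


CN = 0.016 * 44.4^2 + 0.192 * 266 - 44
CN = 31.54176 + 51.072 - 44 = 38.61376

38.61376


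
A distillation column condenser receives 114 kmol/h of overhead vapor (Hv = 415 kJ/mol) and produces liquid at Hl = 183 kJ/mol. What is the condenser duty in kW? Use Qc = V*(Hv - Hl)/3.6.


Qc = 114 * (415 - 183) / 3.6 = 114 * 232 / 3.6 = 7347

7347 kW


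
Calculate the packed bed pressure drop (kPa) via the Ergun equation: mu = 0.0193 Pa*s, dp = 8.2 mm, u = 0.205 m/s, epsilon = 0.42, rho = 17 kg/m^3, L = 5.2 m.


dp = 8.2 mm = 0.0082 m
Viscous term = 150*0.0193*0.205*(1-0.42)^2 / (0.0082^2*0.42^3) = 40075.9
Inertial term = 1.75*17*0.205^2*(1-0.42) / (0.0082*0.42^3) = 1193.61
dP/L = 40075.9 + 1193.61 = 41269.5 Pa/m
dP = 41269.5 * 5.2 / 1000 = 214.6 kPa

214.6 kPa


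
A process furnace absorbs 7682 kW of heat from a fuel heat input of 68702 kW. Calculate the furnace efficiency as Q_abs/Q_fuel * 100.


Furnace efficiency = Q_absorbed / Q_fuel * 100
= 7682 / 68702 * 100 = 11.18

11.18 %


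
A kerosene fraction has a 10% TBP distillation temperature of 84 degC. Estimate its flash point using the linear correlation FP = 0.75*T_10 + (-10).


FP = 0.75 * 84 + (-10) = 53

53 degC
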